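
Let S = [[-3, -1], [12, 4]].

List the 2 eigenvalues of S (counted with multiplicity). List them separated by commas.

0, 1

det(S - tI) = (-3 - t)(4 - t) - (-1)·(12) = t^2 - t.
This factors as t·(t - 1) = 0.
Eigenvalues: 0, 1.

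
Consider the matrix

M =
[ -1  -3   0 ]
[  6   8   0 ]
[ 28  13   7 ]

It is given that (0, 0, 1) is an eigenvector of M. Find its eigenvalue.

Compute Mv: M·(0, 0, 1) = (0, 0, 7).
Since Mv = λv, compare component 3: 7 = λ·1, so λ = 7.

7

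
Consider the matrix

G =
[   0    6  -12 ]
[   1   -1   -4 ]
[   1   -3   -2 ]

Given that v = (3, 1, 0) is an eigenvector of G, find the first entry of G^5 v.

First find the eigenvalue: Gv = (6, 2, 0) = 2·(3, 1, 0), so λ = 2.
Then G^5 v = λ^5·v = 2^5·(3, 1, 0) = 32·(3, 1, 0) = (96, 32, 0).

96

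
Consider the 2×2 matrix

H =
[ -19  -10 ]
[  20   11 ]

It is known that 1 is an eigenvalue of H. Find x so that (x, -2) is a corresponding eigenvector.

We need (H - 1I)v = 0.
H - 1I = [[-20, -10], [20, 10]].
Row 1: (-20)·x + (-10)·-2 = 0
Row 2: (20)·x + (10)·-2 = 0
Solving gives x = 1.
Check: H·(1, -2) = (1, -2) = 1·(1, -2).

1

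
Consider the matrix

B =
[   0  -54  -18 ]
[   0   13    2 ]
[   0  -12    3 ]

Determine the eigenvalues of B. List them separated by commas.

0, 7, 9

Compute the characteristic polynomial p(λ) = det(λI - B).
Expanding the 3×3 determinant: p(λ) = λ^3 - 16λ^2 + 63λ.
Rational-root test: λ = 0 gives p(0) = 0.
Factor out λ: p(λ) = λ·(λ^2 - 16λ + 63).
The quadratic factors as (λ - 7)·(λ - 9).
Eigenvalues: 0, 7, 9.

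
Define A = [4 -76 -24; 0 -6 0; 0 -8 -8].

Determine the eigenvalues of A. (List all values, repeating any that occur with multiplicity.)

-8, -6, 4

Compute the characteristic polynomial p(λ) = det(λI - A).
Expanding the 3×3 determinant: p(λ) = λ^3 + 10λ^2 - 8λ - 192.
Since p(-8) = 0, λ = -8 is a root.
Factor out (λ + 8): p(λ) = (λ + 8)·(λ^2 + 2λ - 24).
The quadratic factors as (λ + 6)·(λ - 4).
Eigenvalues: -8, -6, 4.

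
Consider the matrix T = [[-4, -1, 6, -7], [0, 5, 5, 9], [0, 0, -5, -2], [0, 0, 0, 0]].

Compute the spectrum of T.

T is upper triangular, so its eigenvalues are the diagonal entries.
Diagonal: -4, 5, -5, 0.

-5, -4, 0, 5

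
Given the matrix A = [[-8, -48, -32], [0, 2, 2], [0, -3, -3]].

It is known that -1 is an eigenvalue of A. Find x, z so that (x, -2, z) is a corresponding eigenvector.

We need (A + 1I)v = 0.
A + 1I = [[-7, -48, -32], [0, 3, 2], [0, -3, -2]].
Row 1: (-7)·x + (-48)·-2 + (-32)·z = 0
Row 2: (0)·x + (3)·-2 + (2)·z = 0
Row 3: (0)·x + (-3)·-2 + (-2)·z = 0
Solving gives x = 0, z = 3.
Check: A·(0, -2, 3) = (0, 2, -3) = -1·(0, -2, 3).

0, 3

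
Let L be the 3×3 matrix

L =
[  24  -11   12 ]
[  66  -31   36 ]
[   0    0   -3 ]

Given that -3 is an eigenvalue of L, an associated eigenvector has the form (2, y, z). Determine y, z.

We need (L + 3I)v = 0.
L + 3I = [[27, -11, 12], [66, -28, 36], [0, 0, 0]].
Row 1: (27)·2 + (-11)·y + (12)·z = 0
Row 2: (66)·2 + (-28)·y + (36)·z = 0
Row 3: (0)·2 + (0)·y + (0)·z = 0
Solving gives y = 6, z = 1.
Check: L·(2, 6, 1) = (-6, -18, -3) = -3·(2, 6, 1).

6, 1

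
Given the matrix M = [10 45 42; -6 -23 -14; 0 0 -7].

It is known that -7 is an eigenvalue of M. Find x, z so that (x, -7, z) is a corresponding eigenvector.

21, -1

We need (M + 7I)v = 0.
M + 7I = [[17, 45, 42], [-6, -16, -14], [0, 0, 0]].
Row 1: (17)·x + (45)·-7 + (42)·z = 0
Row 2: (-6)·x + (-16)·-7 + (-14)·z = 0
Row 3: (0)·x + (0)·-7 + (0)·z = 0
Solving gives x = 21, z = -1.
Check: M·(21, -7, -1) = (-147, 49, 7) = -7·(21, -7, -1).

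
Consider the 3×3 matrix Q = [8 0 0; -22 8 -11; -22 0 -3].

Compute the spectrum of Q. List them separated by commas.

The characteristic polynomial is p(λ) = det(λI - Q).
Expanding along the first row, p(λ) = λ^3 - 13λ^2 + 16λ + 192.
Since p(-3) = 0, λ = -3 is a root.
Factor out (λ + 3): p(λ) = (λ + 3)·(λ^2 - 16λ + 64).
The quadratic factor is (λ - 8)^2.
Eigenvalues: -3, 8, 8.

-3, 8, 8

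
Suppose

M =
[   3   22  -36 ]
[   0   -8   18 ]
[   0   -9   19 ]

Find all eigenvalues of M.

Set up det(λI - M) = 0.
Expanding along the first row, p(λ) = λ^3 - 14λ^2 + 43λ - 30.
Try λ = 1: p(1) = 0, so 1 is a root.
Factor out (λ - 1): p(λ) = (λ - 1)·(λ^2 - 13λ + 30).
The quadratic factors as (λ - 3)·(λ - 10).
Eigenvalues: 1, 3, 10.

1, 3, 10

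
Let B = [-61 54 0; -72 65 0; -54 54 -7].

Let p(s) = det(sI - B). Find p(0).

p(0) = det(0·I − B) = det(−B) = (−1)^3·det(B).
det(B) = 539, so p(0) = -539.

-539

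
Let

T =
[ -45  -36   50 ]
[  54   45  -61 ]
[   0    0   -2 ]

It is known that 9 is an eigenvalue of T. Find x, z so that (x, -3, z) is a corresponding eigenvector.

We need (T - 9I)v = 0.
T - 9I = [[-54, -36, 50], [54, 36, -61], [0, 0, -11]].
Row 1: (-54)·x + (-36)·-3 + (50)·z = 0
Row 2: (54)·x + (36)·-3 + (-61)·z = 0
Row 3: (0)·x + (0)·-3 + (-11)·z = 0
Solving gives x = 2, z = 0.
Check: T·(2, -3, 0) = (18, -27, 0) = 9·(2, -3, 0).

2, 0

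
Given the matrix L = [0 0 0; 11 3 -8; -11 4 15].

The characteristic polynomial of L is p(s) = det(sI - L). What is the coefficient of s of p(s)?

77

p(s) = s^3 - 18s^2 + 77s.
The coefficient of s is 77.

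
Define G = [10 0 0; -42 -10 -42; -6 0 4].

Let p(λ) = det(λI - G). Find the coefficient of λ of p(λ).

-100

p(λ) = λ^3 - 4λ^2 - 100λ + 400.
The coefficient of λ is -100.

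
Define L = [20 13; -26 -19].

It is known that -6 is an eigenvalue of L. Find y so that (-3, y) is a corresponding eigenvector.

6

We need (L + 6I)v = 0.
L + 6I = [[26, 13], [-26, -13]].
Row 1: (26)·-3 + (13)·y = 0
Row 2: (-26)·-3 + (-13)·y = 0
Solving gives y = 6.
Check: L·(-3, 6) = (18, -36) = -6·(-3, 6).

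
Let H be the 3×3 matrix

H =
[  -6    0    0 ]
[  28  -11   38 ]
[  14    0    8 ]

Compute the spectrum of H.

The characteristic polynomial is p(r) = det(rI - H).
Cofactor expansion gives p(r) = r^3 + 9r^2 - 70r - 528.
Try r = -6: p(-6) = 0, so -6 is a root.
Factor out (r + 6): p(r) = (r + 6)·(r^2 + 3r - 88).
The quadratic factors as (r + 11)·(r - 8).
Eigenvalues: -11, -6, 8.

-11, -6, 8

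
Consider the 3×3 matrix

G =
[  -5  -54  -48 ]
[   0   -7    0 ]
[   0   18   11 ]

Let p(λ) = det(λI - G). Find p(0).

p(0) = det(0·I − G) = det(−G) = (−1)^3·det(G).
det(G) = 385, so p(0) = -385.

-385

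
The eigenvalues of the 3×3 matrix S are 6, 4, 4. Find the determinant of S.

det(S) is the product of the eigenvalues: (6) · (4) · (4) = 96.

96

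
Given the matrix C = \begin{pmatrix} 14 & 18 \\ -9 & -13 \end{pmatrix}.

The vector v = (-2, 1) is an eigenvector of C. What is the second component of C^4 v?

625

First find the eigenvalue: Cv = (-10, 5) = 5·(-2, 1), so λ = 5.
Then C^4 v = λ^4·v = 5^4·(-2, 1) = 625·(-2, 1) = (-1250, 625).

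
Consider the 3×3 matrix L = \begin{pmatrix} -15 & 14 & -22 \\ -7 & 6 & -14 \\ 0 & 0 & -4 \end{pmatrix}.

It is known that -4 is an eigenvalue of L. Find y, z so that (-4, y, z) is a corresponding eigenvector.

0, 2

We need (L + 4I)v = 0.
L + 4I = [[-11, 14, -22], [-7, 10, -14], [0, 0, 0]].
Row 1: (-11)·-4 + (14)·y + (-22)·z = 0
Row 2: (-7)·-4 + (10)·y + (-14)·z = 0
Row 3: (0)·-4 + (0)·y + (0)·z = 0
Solving gives y = 0, z = 2.
Check: L·(-4, 0, 2) = (16, 0, -8) = -4·(-4, 0, 2).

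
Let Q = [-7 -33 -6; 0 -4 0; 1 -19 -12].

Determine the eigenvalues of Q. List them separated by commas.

-10, -9, -4

Set up det(lambda·I - Q) = 0.
Cofactor expansion gives p(lambda) = lambda^3 + 23·lambda^2 + 166·lambda + 360.
Try lambda = -4: p(-4) = 0, so -4 is a root.
Factor out (lambda + 4): p(lambda) = (lambda + 4)·(lambda^2 + 19·lambda + 90).
The quadratic factors as (lambda + 10)·(lambda + 9).
Eigenvalues: -10, -9, -4.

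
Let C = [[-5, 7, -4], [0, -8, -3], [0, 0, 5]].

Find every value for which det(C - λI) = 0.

-8, -5, 5

C is upper triangular, so its eigenvalues are the diagonal entries.
Diagonal: -5, -8, 5.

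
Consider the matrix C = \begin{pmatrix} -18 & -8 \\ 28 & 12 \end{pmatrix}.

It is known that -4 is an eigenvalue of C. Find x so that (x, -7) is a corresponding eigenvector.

4

We need (C + 4I)v = 0.
C + 4I = [[-14, -8], [28, 16]].
Row 1: (-14)·x + (-8)·-7 = 0
Row 2: (28)·x + (16)·-7 = 0
Solving gives x = 4.
Check: C·(4, -7) = (-16, 28) = -4·(4, -7).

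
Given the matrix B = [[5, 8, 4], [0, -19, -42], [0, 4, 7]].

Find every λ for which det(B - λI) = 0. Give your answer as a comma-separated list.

Set up det(lambda·I - B) = 0.
Cofactor expansion gives p(lambda) = lambda^3 + 7·lambda^2 - 25·lambda - 175.
Rational-root test: lambda = -5 gives p(-5) = 0.
Factor out (lambda + 5): p(lambda) = (lambda + 5)·(lambda^2 + 2·lambda - 35).
The quadratic factors as (lambda + 7)·(lambda - 5).
Eigenvalues: -7, -5, 5.

-7, -5, 5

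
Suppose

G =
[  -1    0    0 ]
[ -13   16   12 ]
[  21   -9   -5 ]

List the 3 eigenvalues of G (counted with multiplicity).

Set up det(tI - G) = 0.
Expanding along the first row, p(t) = t^3 - 10t^2 + 17t + 28.
Try t = 4: p(4) = 0, so 4 is a root.
Factor out (t - 4): p(t) = (t - 4)·(t^2 - 6t - 7).
The quadratic factors as (t + 1)·(t - 7).
Eigenvalues: -1, 4, 7.

-1, 4, 7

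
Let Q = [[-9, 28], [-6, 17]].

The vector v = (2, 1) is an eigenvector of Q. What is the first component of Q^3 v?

250

First find the eigenvalue: Qv = (10, 5) = 5·(2, 1), so λ = 5.
Then Q^3 v = λ^3·v = 5^3·(2, 1) = 125·(2, 1) = (250, 125).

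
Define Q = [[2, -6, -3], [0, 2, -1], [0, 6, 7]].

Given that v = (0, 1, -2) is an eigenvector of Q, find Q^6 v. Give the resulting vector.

(0, 4096, -8192)

First find the eigenvalue: Qv = (0, 4, -8) = 4·(0, 1, -2), so λ = 4.
Then Q^6 v = λ^6·v = 4^6·(0, 1, -2) = 4096·(0, 1, -2) = (0, 4096, -8192).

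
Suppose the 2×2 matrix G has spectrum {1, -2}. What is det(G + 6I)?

28

If G has eigenvalues 1, -2, then G + 6I has eigenvalues 7, 4.
det(G + 6I) = (7) · (4) = 28.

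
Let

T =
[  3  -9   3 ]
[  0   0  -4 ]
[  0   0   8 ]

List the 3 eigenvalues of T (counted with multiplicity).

0, 3, 8

T is upper triangular, so its eigenvalues are the diagonal entries.
Diagonal: 3, 0, 8.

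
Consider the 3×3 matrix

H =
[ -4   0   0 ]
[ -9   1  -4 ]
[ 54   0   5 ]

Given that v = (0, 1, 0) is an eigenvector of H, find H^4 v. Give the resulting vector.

(0, 1, 0)

First find the eigenvalue: Hv = (0, 1, 0) = 1·(0, 1, 0), so λ = 1.
Then H^4 v = λ^4·v = 1^4·(0, 1, 0) = 1·(0, 1, 0) = (0, 1, 0).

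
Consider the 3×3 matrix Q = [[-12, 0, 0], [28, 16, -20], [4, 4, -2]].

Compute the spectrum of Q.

-12, 6, 8

Set up det(λI - Q) = 0.
Expanding along the first row, p(λ) = λ^3 - 2λ^2 - 120λ + 576.
Since p(-12) = 0, λ = -12 is a root.
Dividing by (λ + 12) leaves λ^2 - 14λ + 48.
The quadratic factors as (λ - 6)·(λ - 8).
Eigenvalues: -12, 6, 8.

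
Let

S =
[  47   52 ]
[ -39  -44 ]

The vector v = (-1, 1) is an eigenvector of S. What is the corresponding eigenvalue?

Compute Sv: S·(-1, 1) = (5, -5).
Since Sv = λv, compare component 1: 5 = λ·-1, so λ = -5.

-5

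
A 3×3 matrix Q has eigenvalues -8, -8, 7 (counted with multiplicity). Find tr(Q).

trace(Q) is the sum of the eigenvalues: (-8) + (-8) + (7) = -9.

-9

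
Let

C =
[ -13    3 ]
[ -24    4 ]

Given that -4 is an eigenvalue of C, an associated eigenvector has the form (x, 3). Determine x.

1

We need (C + 4I)v = 0.
C + 4I = [[-9, 3], [-24, 8]].
Row 1: (-9)·x + (3)·3 = 0
Row 2: (-24)·x + (8)·3 = 0
Solving gives x = 1.
Check: C·(1, 3) = (-4, -12) = -4·(1, 3).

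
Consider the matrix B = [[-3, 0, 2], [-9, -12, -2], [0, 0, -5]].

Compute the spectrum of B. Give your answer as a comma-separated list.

Compute the characteristic polynomial p(r) = det(rI - B).
Expanding along the first row, p(r) = r^3 + 20r^2 + 111r + 180.
Try r = -3: p(-3) = 0, so -3 is a root.
Dividing by (r + 3) leaves r^2 + 17r + 60.
The quadratic factors as (r + 12)·(r + 5).
Eigenvalues: -12, -5, -3.

-12, -5, -3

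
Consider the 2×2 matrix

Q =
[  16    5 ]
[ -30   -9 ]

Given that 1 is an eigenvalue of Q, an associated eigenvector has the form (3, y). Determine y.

We need (Q - 1I)v = 0.
Q - 1I = [[15, 5], [-30, -10]].
Row 1: (15)·3 + (5)·y = 0
Row 2: (-30)·3 + (-10)·y = 0
Solving gives y = -9.
Check: Q·(3, -9) = (3, -9) = 1·(3, -9).

-9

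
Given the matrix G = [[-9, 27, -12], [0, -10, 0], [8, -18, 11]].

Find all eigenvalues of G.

Set up det(λI - G) = 0.
Expanding the 3×3 determinant: p(λ) = λ^3 + 8λ^2 - 23λ - 30.
Rational-root test: λ = -10 gives p(-10) = 0.
Factor out (λ + 10): p(λ) = (λ + 10)·(λ^2 - 2λ - 3).
The quadratic factors as (λ + 1)·(λ - 3).
Eigenvalues: -10, -1, 3.

-10, -1, 3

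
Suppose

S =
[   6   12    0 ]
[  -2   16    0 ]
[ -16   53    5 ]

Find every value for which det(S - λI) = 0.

5, 10, 12

The characteristic polynomial is p(t) = det(tI - S).
Expanding along the first row, p(t) = t^3 - 27t^2 + 230t - 600.
Try t = 12: p(12) = 0, so 12 is a root.
Dividing by (t - 12) leaves t^2 - 15t + 50.
The quadratic factors as (t - 5)·(t - 10).
Eigenvalues: 5, 10, 12.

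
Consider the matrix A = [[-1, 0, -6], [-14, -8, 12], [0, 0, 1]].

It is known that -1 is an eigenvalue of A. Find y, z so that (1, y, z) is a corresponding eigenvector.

-2, 0

We need (A + 1I)v = 0.
A + 1I = [[0, 0, -6], [-14, -7, 12], [0, 0, 2]].
Row 1: (0)·1 + (0)·y + (-6)·z = 0
Row 2: (-14)·1 + (-7)·y + (12)·z = 0
Row 3: (0)·1 + (0)·y + (2)·z = 0
Solving gives y = -2, z = 0.
Check: A·(1, -2, 0) = (-1, 2, 0) = -1·(1, -2, 0).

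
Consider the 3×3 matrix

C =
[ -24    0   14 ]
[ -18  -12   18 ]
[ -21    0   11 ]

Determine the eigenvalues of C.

Compute the characteristic polynomial p(λ) = det(λI - C).
Expanding the 3×3 determinant: p(λ) = λ^3 + 25λ^2 + 186λ + 360.
Since p(-10) = 0, λ = -10 is a root.
Dividing by (λ + 10) leaves λ^2 + 15λ + 36.
The quadratic factors as (λ + 12)·(λ + 3).
Eigenvalues: -12, -10, -3.

-12, -10, -3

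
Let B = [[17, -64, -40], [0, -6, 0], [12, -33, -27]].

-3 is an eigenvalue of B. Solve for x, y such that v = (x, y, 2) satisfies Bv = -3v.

We need (B + 3I)v = 0.
B + 3I = [[20, -64, -40], [0, -3, 0], [12, -33, -24]].
Row 1: (20)·x + (-64)·y + (-40)·2 = 0
Row 2: (0)·x + (-3)·y + (0)·2 = 0
Row 3: (12)·x + (-33)·y + (-24)·2 = 0
Solving gives x = 4, y = 0.
Check: B·(4, 0, 2) = (-12, 0, -6) = -3·(4, 0, 2).

4, 0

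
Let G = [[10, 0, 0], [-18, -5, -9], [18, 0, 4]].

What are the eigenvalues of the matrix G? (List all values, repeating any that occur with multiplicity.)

-5, 4, 10

The characteristic polynomial is p(s) = det(sI - G).
Expanding along the first row, p(s) = s^3 - 9s^2 - 30s + 200.
Since p(10) = 0, s = 10 is a root.
Dividing by (s - 10) leaves s^2 + s - 20.
The quadratic factors as (s + 5)·(s - 4).
Eigenvalues: -5, 4, 10.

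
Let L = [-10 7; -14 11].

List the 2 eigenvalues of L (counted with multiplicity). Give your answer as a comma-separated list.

det(L - λI) = (-10 - λ)(11 - λ) - (7)·(-14) = λ^2 - λ - 12.
This factors as (λ + 3)·(λ - 4) = 0.
Eigenvalues: -3, 4.

-3, 4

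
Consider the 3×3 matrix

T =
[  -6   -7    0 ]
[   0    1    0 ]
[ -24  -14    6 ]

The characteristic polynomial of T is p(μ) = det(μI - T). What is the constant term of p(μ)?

p(μ) = μ^3 - μ^2 - 36μ + 36.
The constant term is 36.

36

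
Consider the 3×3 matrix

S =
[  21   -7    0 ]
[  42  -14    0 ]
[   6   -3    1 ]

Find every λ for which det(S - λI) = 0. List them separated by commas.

Compute the characteristic polynomial p(t) = det(tI - S).
Cofactor expansion gives p(t) = t^3 - 8t^2 + 7t.
Since p(0) = 0, t = 0 is a root.
Factor out t: p(t) = t·(t^2 - 8t + 7).
The quadratic factors as (t - 1)·(t - 7).
Eigenvalues: 0, 1, 7.

0, 1, 7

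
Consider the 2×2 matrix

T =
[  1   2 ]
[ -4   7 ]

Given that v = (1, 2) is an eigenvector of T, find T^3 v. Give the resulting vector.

First find the eigenvalue: Tv = (5, 10) = 5·(1, 2), so λ = 5.
Then T^3 v = λ^3·v = 5^3·(1, 2) = 125·(1, 2) = (125, 250).

(125, 250)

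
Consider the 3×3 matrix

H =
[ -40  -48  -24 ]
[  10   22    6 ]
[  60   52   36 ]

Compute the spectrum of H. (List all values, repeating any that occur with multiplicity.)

The characteristic polynomial is p(s) = det(sI - H).
Expanding along the first row, p(s) = s^3 - 18s^2 + 80s.
Try s = 8: p(8) = 0, so 8 is a root.
Dividing by (s - 8) leaves s^2 - 10s.
The quadratic factors as s·(s - 10).
Eigenvalues: 0, 8, 10.

0, 8, 10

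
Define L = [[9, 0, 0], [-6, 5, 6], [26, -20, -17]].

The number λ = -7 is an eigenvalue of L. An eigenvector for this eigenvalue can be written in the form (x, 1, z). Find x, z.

0, -2

We need (L + 7I)v = 0.
L + 7I = [[16, 0, 0], [-6, 12, 6], [26, -20, -10]].
Row 1: (16)·x + (0)·1 + (0)·z = 0
Row 2: (-6)·x + (12)·1 + (6)·z = 0
Row 3: (26)·x + (-20)·1 + (-10)·z = 0
Solving gives x = 0, z = -2.
Check: L·(0, 1, -2) = (0, -7, 14) = -7·(0, 1, -2).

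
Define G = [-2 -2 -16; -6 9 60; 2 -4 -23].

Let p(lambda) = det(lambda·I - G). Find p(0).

126

p(0) = det(0·I − G) = det(−G) = (−1)^3·det(G).
det(G) = -126, so p(0) = 126.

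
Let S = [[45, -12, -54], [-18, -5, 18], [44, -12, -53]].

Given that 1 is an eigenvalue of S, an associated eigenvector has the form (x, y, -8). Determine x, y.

-9, 3

We need (S - 1I)v = 0.
S - 1I = [[44, -12, -54], [-18, -6, 18], [44, -12, -54]].
Row 1: (44)·x + (-12)·y + (-54)·-8 = 0
Row 2: (-18)·x + (-6)·y + (18)·-8 = 0
Row 3: (44)·x + (-12)·y + (-54)·-8 = 0
Solving gives x = -9, y = 3.
Check: S·(-9, 3, -8) = (-9, 3, -8) = 1·(-9, 3, -8).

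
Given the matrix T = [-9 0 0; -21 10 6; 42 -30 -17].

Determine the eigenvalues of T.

The characteristic polynomial is p(lambda) = det(lambda·I - T).
Cofactor expansion gives p(lambda) = lambda^3 + 16·lambda^2 + 73·lambda + 90.
Rational-root test: lambda = -2 gives p(-2) = 0.
Factor out (lambda + 2): p(lambda) = (lambda + 2)·(lambda^2 + 14·lambda + 45).
The quadratic factors as (lambda + 9)·(lambda + 5).
Eigenvalues: -9, -5, -2.

-9, -5, -2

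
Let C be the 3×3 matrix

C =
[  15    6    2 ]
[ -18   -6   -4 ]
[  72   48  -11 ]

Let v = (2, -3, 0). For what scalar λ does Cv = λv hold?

Compute Cv: C·(2, -3, 0) = (12, -18, 0).
Since Cv = λv, compare component 1: 12 = λ·2, so λ = 6.

6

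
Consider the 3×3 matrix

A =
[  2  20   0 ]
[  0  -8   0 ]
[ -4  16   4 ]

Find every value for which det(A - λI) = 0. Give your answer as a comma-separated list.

Compute the characteristic polynomial p(lambda) = det(lambda·I - A).
Cofactor expansion gives p(lambda) = lambda^3 + 2·lambda^2 - 40·lambda + 64.
Try lambda = 4: p(4) = 0, so 4 is a root.
Factor out (lambda - 4): p(lambda) = (lambda - 4)·(lambda^2 + 6·lambda - 16).
The quadratic factors as (lambda + 8)·(lambda - 2).
Eigenvalues: -8, 2, 4.

-8, 2, 4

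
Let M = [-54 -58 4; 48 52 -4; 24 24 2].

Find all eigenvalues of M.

Compute the characteristic polynomial p(s) = det(sI - M).
Expanding the 3×3 determinant: p(s) = s^3 - 28s + 48.
Since p(2) = 0, s = 2 is a root.
Factor out (s - 2): p(s) = (s - 2)·(s^2 + 2s - 24).
The quadratic factors as (s + 6)·(s - 4).
Eigenvalues: -6, 2, 4.

-6, 2, 4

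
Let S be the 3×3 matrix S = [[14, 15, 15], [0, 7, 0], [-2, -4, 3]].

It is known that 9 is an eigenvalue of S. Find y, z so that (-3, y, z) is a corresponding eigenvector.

We need (S - 9I)v = 0.
S - 9I = [[5, 15, 15], [0, -2, 0], [-2, -4, -6]].
Row 1: (5)·-3 + (15)·y + (15)·z = 0
Row 2: (0)·-3 + (-2)·y + (0)·z = 0
Row 3: (-2)·-3 + (-4)·y + (-6)·z = 0
Solving gives y = 0, z = 1.
Check: S·(-3, 0, 1) = (-27, 0, 9) = 9·(-3, 0, 1).

0, 1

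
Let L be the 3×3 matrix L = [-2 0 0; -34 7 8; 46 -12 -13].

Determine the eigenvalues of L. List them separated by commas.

Set up det(tI - L) = 0.
Expanding along the first row, p(t) = t^3 + 8t^2 + 17t + 10.
Try t = -1: p(-1) = 0, so -1 is a root.
Dividing by (t + 1) leaves t^2 + 7t + 10.
The quadratic factors as (t + 5)·(t + 2).
Eigenvalues: -5, -2, -1.

-5, -2, -1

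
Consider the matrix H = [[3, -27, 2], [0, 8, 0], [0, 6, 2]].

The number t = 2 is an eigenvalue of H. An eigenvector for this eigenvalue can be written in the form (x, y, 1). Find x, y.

We need (H - 2I)v = 0.
H - 2I = [[1, -27, 2], [0, 6, 0], [0, 6, 0]].
Row 1: (1)·x + (-27)·y + (2)·1 = 0
Row 2: (0)·x + (6)·y + (0)·1 = 0
Row 3: (0)·x + (6)·y + (0)·1 = 0
Solving gives x = -2, y = 0.
Check: H·(-2, 0, 1) = (-4, 0, 2) = 2·(-2, 0, 1).

-2, 0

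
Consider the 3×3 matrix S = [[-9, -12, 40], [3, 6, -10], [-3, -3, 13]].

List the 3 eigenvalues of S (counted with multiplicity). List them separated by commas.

Set up det(lambda·I - S) = 0.
Cofactor expansion gives p(lambda) = lambda^3 - 10·lambda^2 + 33·lambda - 36.
Try lambda = 4: p(4) = 0, so 4 is a root.
Factor out (lambda - 4): p(lambda) = (lambda - 4)·(lambda^2 - 6·lambda + 9).
The quadratic factor is (lambda - 3)^2.
Eigenvalues: 3, 3, 4.

3, 3, 4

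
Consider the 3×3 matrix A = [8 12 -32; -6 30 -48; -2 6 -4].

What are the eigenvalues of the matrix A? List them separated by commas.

Compute the characteristic polynomial p(λ) = det(λI - A).
Expanding along the first row, p(λ) = λ^3 - 34λ^2 + 384λ - 1440.
Since p(12) = 0, λ = 12 is a root.
Dividing by (λ - 12) leaves λ^2 - 22λ + 120.
The quadratic factors as (λ - 10)·(λ - 12).
Eigenvalues: 10, 12, 12.

10, 12, 12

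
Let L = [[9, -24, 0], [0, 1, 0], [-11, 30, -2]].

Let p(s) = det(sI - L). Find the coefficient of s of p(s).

p(s) = s^3 - 8s^2 - 11s + 18.
The coefficient of s is -11.

-11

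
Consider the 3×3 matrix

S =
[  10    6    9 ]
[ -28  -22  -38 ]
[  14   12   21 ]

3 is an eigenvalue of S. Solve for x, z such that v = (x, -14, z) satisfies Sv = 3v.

3, 7

We need (S - 3I)v = 0.
S - 3I = [[7, 6, 9], [-28, -25, -38], [14, 12, 18]].
Row 1: (7)·x + (6)·-14 + (9)·z = 0
Row 2: (-28)·x + (-25)·-14 + (-38)·z = 0
Row 3: (14)·x + (12)·-14 + (18)·z = 0
Solving gives x = 3, z = 7.
Check: S·(3, -14, 7) = (9, -42, 21) = 3·(3, -14, 7).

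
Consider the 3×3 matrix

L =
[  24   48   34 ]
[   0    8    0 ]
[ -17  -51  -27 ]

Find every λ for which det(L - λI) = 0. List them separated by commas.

-10, 7, 8

The characteristic polynomial is p(t) = det(tI - L).
Expanding along the first row, p(t) = t^3 - 5t^2 - 94t + 560.
Since p(7) = 0, t = 7 is a root.
Dividing by (t - 7) leaves t^2 + 2t - 80.
The quadratic factors as (t + 10)·(t - 8).
Eigenvalues: -10, 7, 8.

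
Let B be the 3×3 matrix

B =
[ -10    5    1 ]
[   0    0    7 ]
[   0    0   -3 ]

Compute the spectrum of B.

-10, -3, 0

B is upper triangular, so its eigenvalues are the diagonal entries.
Diagonal: -10, 0, -3.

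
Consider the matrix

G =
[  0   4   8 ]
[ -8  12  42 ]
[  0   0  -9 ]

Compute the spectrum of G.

Set up det(μI - G) = 0.
Expanding the 3×3 determinant: p(μ) = μ^3 - 3μ^2 - 76μ + 288.
Since p(-9) = 0, μ = -9 is a root.
Factor out (μ + 9): p(μ) = (μ + 9)·(μ^2 - 12μ + 32).
The quadratic factors as (μ - 4)·(μ - 8).
Eigenvalues: -9, 4, 8.

-9, 4, 8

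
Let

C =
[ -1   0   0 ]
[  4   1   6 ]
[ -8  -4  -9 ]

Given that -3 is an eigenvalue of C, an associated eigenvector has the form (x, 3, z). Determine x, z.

We need (C + 3I)v = 0.
C + 3I = [[2, 0, 0], [4, 4, 6], [-8, -4, -6]].
Row 1: (2)·x + (0)·3 + (0)·z = 0
Row 2: (4)·x + (4)·3 + (6)·z = 0
Row 3: (-8)·x + (-4)·3 + (-6)·z = 0
Solving gives x = 0, z = -2.
Check: C·(0, 3, -2) = (0, -9, 6) = -3·(0, 3, -2).

0, -2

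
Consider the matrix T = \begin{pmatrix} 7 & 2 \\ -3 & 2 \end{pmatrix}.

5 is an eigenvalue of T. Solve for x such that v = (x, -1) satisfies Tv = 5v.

1

We need (T - 5I)v = 0.
T - 5I = [[2, 2], [-3, -3]].
Row 1: (2)·x + (2)·-1 = 0
Row 2: (-3)·x + (-3)·-1 = 0
Solving gives x = 1.
Check: T·(1, -1) = (5, -5) = 5·(1, -1).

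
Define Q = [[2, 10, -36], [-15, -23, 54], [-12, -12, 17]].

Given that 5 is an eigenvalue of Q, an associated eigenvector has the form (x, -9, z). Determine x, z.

We need (Q - 5I)v = 0.
Q - 5I = [[-3, 10, -36], [-15, -28, 54], [-12, -12, 12]].
Row 1: (-3)·x + (10)·-9 + (-36)·z = 0
Row 2: (-15)·x + (-28)·-9 + (54)·z = 0
Row 3: (-12)·x + (-12)·-9 + (12)·z = 0
Solving gives x = 6, z = -3.
Check: Q·(6, -9, -3) = (30, -45, -15) = 5·(6, -9, -3).

6, -3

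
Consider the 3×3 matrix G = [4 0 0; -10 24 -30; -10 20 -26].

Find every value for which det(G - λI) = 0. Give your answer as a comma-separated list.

-6, 4, 4

Compute the characteristic polynomial p(t) = det(tI - G).
Cofactor expansion gives p(t) = t^3 - 2t^2 - 32t + 96.
Rational-root test: t = -6 gives p(-6) = 0.
Dividing by (t + 6) leaves t^2 - 8t + 16.
The quadratic factor is (t - 4)^2.
Eigenvalues: -6, 4, 4.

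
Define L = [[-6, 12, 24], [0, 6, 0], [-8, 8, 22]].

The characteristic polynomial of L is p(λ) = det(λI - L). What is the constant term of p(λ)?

-360

p(λ) = λ^3 - 22λ^2 + 156λ - 360.
The constant term is -360.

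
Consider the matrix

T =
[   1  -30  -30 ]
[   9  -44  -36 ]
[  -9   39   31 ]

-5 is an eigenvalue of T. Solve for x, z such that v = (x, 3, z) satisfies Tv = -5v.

5, -2

We need (T + 5I)v = 0.
T + 5I = [[6, -30, -30], [9, -39, -36], [-9, 39, 36]].
Row 1: (6)·x + (-30)·3 + (-30)·z = 0
Row 2: (9)·x + (-39)·3 + (-36)·z = 0
Row 3: (-9)·x + (39)·3 + (36)·z = 0
Solving gives x = 5, z = -2.
Check: T·(5, 3, -2) = (-25, -15, 10) = -5·(5, 3, -2).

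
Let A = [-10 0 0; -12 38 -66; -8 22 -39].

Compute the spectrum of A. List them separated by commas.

-10, -6, 5

Compute the characteristic polynomial p(μ) = det(μI - A).
Expanding the 3×3 determinant: p(μ) = μ^3 + 11μ^2 - 20μ - 300.
Rational-root test: μ = -6 gives p(-6) = 0.
Factor out (μ + 6): p(μ) = (μ + 6)·(μ^2 + 5μ - 50).
The quadratic factors as (μ + 10)·(μ - 5).
Eigenvalues: -10, -6, 5.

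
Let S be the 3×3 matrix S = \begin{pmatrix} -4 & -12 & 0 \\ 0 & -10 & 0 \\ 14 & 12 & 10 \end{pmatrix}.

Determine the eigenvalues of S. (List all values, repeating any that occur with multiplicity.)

-10, -4, 10

Compute the characteristic polynomial p(s) = det(sI - S).
Cofactor expansion gives p(s) = s^3 + 4s^2 - 100s - 400.
Try s = 10: p(10) = 0, so 10 is a root.
Factor out (s - 10): p(s) = (s - 10)·(s^2 + 14s + 40).
The quadratic factors as (s + 10)·(s + 4).
Eigenvalues: -10, -4, 10.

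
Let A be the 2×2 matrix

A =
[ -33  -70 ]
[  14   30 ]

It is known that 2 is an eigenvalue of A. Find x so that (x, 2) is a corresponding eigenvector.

We need (A - 2I)v = 0.
A - 2I = [[-35, -70], [14, 28]].
Row 1: (-35)·x + (-70)·2 = 0
Row 2: (14)·x + (28)·2 = 0
Solving gives x = -4.
Check: A·(-4, 2) = (-8, 4) = 2·(-4, 2).

-4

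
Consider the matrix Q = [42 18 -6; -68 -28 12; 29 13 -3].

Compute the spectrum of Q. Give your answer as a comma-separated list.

Compute the characteristic polynomial p(λ) = det(λI - Q).
Expanding the 3×3 determinant: p(λ) = λ^3 - 11λ^2 + 24λ.
Since p(0) = 0, λ = 0 is a root.
Dividing by λ leaves λ^2 - 11λ + 24.
The quadratic factors as (λ - 3)·(λ - 8).
Eigenvalues: 0, 3, 8.

0, 3, 8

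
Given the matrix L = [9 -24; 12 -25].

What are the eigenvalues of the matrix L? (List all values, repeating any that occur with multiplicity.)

-9, -7

det(L - λI) = (9 - λ)(-25 - λ) - (-24)·(12) = λ^2 + 16λ + 63.
This factors as (λ + 9)·(λ + 7) = 0.
Eigenvalues: -9, -7.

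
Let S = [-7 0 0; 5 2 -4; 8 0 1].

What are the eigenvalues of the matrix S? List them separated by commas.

Set up det(lambda·I - S) = 0.
Cofactor expansion gives p(lambda) = lambda^3 + 4·lambda^2 - 19·lambda + 14.
Rational-root test: lambda = 2 gives p(2) = 0.
Dividing by (lambda - 2) leaves lambda^2 + 6·lambda - 7.
The quadratic factors as (lambda + 7)·(lambda - 1).
Eigenvalues: -7, 1, 2.

-7, 1, 2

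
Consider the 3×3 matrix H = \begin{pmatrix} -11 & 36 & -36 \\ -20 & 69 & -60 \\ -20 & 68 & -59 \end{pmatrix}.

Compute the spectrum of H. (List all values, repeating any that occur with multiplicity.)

-11, 1, 9

Compute the characteristic polynomial p(λ) = det(λI - H).
Expanding the 3×3 determinant: p(λ) = λ^3 + λ^2 - 101λ + 99.
Since p(1) = 0, λ = 1 is a root.
Factor out (λ - 1): p(λ) = (λ - 1)·(λ^2 + 2λ - 99).
The quadratic factors as (λ + 11)·(λ - 9).
Eigenvalues: -11, 1, 9.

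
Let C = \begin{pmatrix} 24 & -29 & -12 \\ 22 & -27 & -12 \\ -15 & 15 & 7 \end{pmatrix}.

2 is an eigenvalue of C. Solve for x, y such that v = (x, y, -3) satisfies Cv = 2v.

1, 2

We need (C - 2I)v = 0.
C - 2I = [[22, -29, -12], [22, -29, -12], [-15, 15, 5]].
Row 1: (22)·x + (-29)·y + (-12)·-3 = 0
Row 2: (22)·x + (-29)·y + (-12)·-3 = 0
Row 3: (-15)·x + (15)·y + (5)·-3 = 0
Solving gives x = 1, y = 2.
Check: C·(1, 2, -3) = (2, 4, -6) = 2·(1, 2, -3).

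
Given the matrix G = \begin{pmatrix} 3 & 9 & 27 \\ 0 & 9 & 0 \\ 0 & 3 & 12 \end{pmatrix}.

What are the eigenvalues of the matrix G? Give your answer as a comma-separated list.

The characteristic polynomial is p(s) = det(sI - G).
Expanding along the first row, p(s) = s^3 - 24s^2 + 171s - 324.
Rational-root test: s = 3 gives p(3) = 0.
Dividing by (s - 3) leaves s^2 - 21s + 108.
The quadratic factors as (s - 9)·(s - 12).
Eigenvalues: 3, 9, 12.

3, 9, 12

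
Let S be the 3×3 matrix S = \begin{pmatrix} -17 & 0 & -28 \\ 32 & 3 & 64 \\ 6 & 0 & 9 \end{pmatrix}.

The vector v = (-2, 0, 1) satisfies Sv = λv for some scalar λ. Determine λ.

-3

Compute Sv: S·(-2, 0, 1) = (6, 0, -3).
Since Sv = λv, compare component 1: 6 = λ·-2, so λ = -3.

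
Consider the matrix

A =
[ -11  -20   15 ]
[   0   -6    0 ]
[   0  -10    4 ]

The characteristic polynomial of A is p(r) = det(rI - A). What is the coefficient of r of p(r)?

p(r) = r^3 + 13r^2 - 2r - 264.
The coefficient of r is -2.

-2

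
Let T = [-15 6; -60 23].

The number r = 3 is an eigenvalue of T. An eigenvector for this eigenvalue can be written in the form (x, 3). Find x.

1

We need (T - 3I)v = 0.
T - 3I = [[-18, 6], [-60, 20]].
Row 1: (-18)·x + (6)·3 = 0
Row 2: (-60)·x + (20)·3 = 0
Solving gives x = 1.
Check: T·(1, 3) = (3, 9) = 3·(1, 3).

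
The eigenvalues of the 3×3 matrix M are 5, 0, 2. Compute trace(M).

trace(M) is the sum of the eigenvalues: (5) + (0) + (2) = 7.

7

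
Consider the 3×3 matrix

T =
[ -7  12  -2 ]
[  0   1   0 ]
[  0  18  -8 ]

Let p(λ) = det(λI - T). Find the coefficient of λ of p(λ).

p(λ) = λ^3 + 14λ^2 + 41λ - 56.
The coefficient of λ is 41.

41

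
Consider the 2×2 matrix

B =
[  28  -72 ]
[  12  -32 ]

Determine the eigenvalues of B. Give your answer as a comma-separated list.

det(B - μI) = (28 - μ)(-32 - μ) - (-72)·(12) = μ^2 + 4μ - 32.
This factors as (μ + 8)·(μ - 4) = 0.
Eigenvalues: -8, 4.

-8, 4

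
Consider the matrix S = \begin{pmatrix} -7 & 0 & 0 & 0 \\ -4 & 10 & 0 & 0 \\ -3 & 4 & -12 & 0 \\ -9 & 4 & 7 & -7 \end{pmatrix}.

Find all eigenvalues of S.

S is lower triangular, so its eigenvalues are the diagonal entries.
Diagonal: -7, 10, -12, -7.

-12, -7, -7, 10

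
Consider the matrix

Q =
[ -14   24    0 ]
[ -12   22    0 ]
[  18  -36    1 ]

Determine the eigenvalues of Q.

-2, 1, 10

Compute the characteristic polynomial p(λ) = det(λI - Q).
Expanding the 3×3 determinant: p(λ) = λ^3 - 9λ^2 - 12λ + 20.
Try λ = -2: p(-2) = 0, so -2 is a root.
Dividing by (λ + 2) leaves λ^2 - 11λ + 10.
The quadratic factors as (λ - 1)·(λ - 10).
Eigenvalues: -2, 1, 10.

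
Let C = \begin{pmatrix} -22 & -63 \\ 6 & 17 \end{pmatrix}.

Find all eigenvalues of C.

det(C - tI) = (-22 - t)(17 - t) - (-63)·(6) = t^2 + 5t + 4.
This factors as (t + 4)·(t + 1) = 0.
Eigenvalues: -4, -1.

-4, -1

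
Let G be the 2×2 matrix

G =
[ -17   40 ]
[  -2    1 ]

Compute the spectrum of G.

-9, -7

det(G - tI) = (-17 - t)(1 - t) - (40)·(-2) = t^2 + 16t + 63.
This factors as (t + 9)·(t + 7) = 0.
Eigenvalues: -9, -7.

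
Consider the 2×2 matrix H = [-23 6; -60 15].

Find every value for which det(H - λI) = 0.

-5, -3

det(H - μI) = (-23 - μ)(15 - μ) - (6)·(-60) = μ^2 + 8μ + 15.
This factors as (μ + 5)·(μ + 3) = 0.
Eigenvalues: -5, -3.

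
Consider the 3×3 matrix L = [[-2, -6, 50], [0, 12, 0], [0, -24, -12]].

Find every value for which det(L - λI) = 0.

The characteristic polynomial is p(t) = det(tI - L).
Cofactor expansion gives p(t) = t^3 + 2t^2 - 144t - 288.
Try t = 12: p(12) = 0, so 12 is a root.
Dividing by (t - 12) leaves t^2 + 14t + 24.
The quadratic factors as (t + 12)·(t + 2).
Eigenvalues: -12, -2, 12.

-12, -2, 12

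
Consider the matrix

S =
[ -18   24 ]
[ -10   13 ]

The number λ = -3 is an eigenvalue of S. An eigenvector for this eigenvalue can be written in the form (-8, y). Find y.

We need (S + 3I)v = 0.
S + 3I = [[-15, 24], [-10, 16]].
Row 1: (-15)·-8 + (24)·y = 0
Row 2: (-10)·-8 + (16)·y = 0
Solving gives y = -5.
Check: S·(-8, -5) = (24, 15) = -3·(-8, -5).

-5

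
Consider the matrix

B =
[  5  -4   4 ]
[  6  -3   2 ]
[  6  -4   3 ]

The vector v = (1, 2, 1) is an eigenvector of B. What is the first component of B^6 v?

1

First find the eigenvalue: Bv = (1, 2, 1) = 1·(1, 2, 1), so λ = 1.
Then B^6 v = λ^6·v = 1^6·(1, 2, 1) = 1·(1, 2, 1) = (1, 2, 1).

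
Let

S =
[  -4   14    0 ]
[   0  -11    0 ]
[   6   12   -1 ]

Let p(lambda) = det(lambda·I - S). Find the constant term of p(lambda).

p(lambda) = lambda^3 + 16·lambda^2 + 59·lambda + 44.
The constant term is 44.

44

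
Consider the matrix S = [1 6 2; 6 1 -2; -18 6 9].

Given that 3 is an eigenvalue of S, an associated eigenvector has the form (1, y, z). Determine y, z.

-1, 4

We need (S - 3I)v = 0.
S - 3I = [[-2, 6, 2], [6, -2, -2], [-18, 6, 6]].
Row 1: (-2)·1 + (6)·y + (2)·z = 0
Row 2: (6)·1 + (-2)·y + (-2)·z = 0
Row 3: (-18)·1 + (6)·y + (6)·z = 0
Solving gives y = -1, z = 4.
Check: S·(1, -1, 4) = (3, -3, 12) = 3·(1, -1, 4).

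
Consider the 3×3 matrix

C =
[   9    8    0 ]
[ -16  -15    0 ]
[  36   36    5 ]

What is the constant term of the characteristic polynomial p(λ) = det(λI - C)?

35

p(0) = det(0·I − C) = det(−C) = (−1)^3·det(C).
det(C) = -35, so p(0) = 35.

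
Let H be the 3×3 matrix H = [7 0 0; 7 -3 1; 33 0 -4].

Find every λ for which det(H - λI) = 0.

Set up det(μI - H) = 0.
Expanding the 3×3 determinant: p(μ) = μ^3 - 37μ - 84.
Rational-root test: μ = -3 gives p(-3) = 0.
Dividing by (μ + 3) leaves μ^2 - 3μ - 28.
The quadratic factors as (μ + 4)·(μ - 7).
Eigenvalues: -4, -3, 7.

-4, -3, 7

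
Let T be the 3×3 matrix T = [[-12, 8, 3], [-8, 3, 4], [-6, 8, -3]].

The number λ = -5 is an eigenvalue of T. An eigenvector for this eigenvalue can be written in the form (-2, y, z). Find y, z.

We need (T + 5I)v = 0.
T + 5I = [[-7, 8, 3], [-8, 8, 4], [-6, 8, 2]].
Row 1: (-7)·-2 + (8)·y + (3)·z = 0
Row 2: (-8)·-2 + (8)·y + (4)·z = 0
Row 3: (-6)·-2 + (8)·y + (2)·z = 0
Solving gives y = -1, z = -2.
Check: T·(-2, -1, -2) = (10, 5, 10) = -5·(-2, -1, -2).

-1, -2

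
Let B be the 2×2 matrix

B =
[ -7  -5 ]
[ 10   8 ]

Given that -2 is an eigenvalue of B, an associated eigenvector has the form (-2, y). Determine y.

2

We need (B + 2I)v = 0.
B + 2I = [[-5, -5], [10, 10]].
Row 1: (-5)·-2 + (-5)·y = 0
Row 2: (10)·-2 + (10)·y = 0
Solving gives y = 2.
Check: B·(-2, 2) = (4, -4) = -2·(-2, 2).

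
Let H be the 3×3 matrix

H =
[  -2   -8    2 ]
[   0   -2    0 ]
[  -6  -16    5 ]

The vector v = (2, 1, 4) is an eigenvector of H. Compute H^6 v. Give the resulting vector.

(128, 64, 256)

First find the eigenvalue: Hv = (-4, -2, -8) = -2·(2, 1, 4), so λ = -2.
Then H^6 v = λ^6·v = (-2)^6·(2, 1, 4) = 64·(2, 1, 4) = (128, 64, 256).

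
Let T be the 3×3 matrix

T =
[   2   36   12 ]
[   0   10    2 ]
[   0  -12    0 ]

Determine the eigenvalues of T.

2, 4, 6

The characteristic polynomial is p(s) = det(sI - T).
Expanding the 3×3 determinant: p(s) = s^3 - 12s^2 + 44s - 48.
Rational-root test: s = 4 gives p(4) = 0.
Factor out (s - 4): p(s) = (s - 4)·(s^2 - 8s + 12).
The quadratic factors as (s - 2)·(s - 6).
Eigenvalues: 2, 4, 6.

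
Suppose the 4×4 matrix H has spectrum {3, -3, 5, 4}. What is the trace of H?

9

trace(H) is the sum of the eigenvalues: (3) + (-3) + (5) + (4) = 9.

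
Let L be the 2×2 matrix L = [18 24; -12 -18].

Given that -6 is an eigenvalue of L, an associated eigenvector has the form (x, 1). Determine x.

-1

We need (L + 6I)v = 0.
L + 6I = [[24, 24], [-12, -12]].
Row 1: (24)·x + (24)·1 = 0
Row 2: (-12)·x + (-12)·1 = 0
Solving gives x = -1.
Check: L·(-1, 1) = (6, -6) = -6·(-1, 1).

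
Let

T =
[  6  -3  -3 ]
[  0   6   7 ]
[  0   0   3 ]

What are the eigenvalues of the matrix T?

T is upper triangular, so its eigenvalues are the diagonal entries.
Diagonal: 6, 6, 3.

3, 6, 6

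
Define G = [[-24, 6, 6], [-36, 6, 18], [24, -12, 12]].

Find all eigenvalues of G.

-12, 0, 6

The characteristic polynomial is p(μ) = det(μI - G).
Cofactor expansion gives p(μ) = μ^3 + 6μ^2 - 72μ.
Rational-root test: μ = 6 gives p(6) = 0.
Dividing by (μ - 6) leaves μ^2 + 12μ.
The quadratic factors as (μ + 12)·μ.
Eigenvalues: -12, 0, 6.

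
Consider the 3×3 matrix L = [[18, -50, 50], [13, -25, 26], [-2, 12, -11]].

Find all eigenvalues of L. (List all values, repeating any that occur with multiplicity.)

-12, -7, 1

Compute the characteristic polynomial p(μ) = det(μI - L).
Expanding the 3×3 determinant: p(μ) = μ^3 + 18μ^2 + 65μ - 84.
Try μ = 1: p(1) = 0, so 1 is a root.
Dividing by (μ - 1) leaves μ^2 + 19μ + 84.
The quadratic factors as (μ + 12)·(μ + 7).
Eigenvalues: -12, -7, 1.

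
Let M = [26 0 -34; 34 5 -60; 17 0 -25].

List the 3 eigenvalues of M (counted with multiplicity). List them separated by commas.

-8, 5, 9

Set up det(rI - M) = 0.
Cofactor expansion gives p(r) = r^3 - 6r^2 - 67r + 360.
Since p(-8) = 0, r = -8 is a root.
Factor out (r + 8): p(r) = (r + 8)·(r^2 - 14r + 45).
The quadratic factors as (r - 5)·(r - 9).
Eigenvalues: -8, 5, 9.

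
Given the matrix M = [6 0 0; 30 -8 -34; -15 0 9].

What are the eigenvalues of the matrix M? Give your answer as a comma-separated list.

The characteristic polynomial is p(μ) = det(μI - M).
Expanding along the first row, p(μ) = μ^3 - 7μ^2 - 66μ + 432.
Since p(-8) = 0, μ = -8 is a root.
Dividing by (μ + 8) leaves μ^2 - 15μ + 54.
The quadratic factors as (μ - 6)·(μ - 9).
Eigenvalues: -8, 6, 9.

-8, 6, 9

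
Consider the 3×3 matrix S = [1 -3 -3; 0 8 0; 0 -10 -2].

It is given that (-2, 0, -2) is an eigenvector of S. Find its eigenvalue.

Compute Sv: S·(-2, 0, -2) = (4, 0, 4).
Since Sv = λv, compare component 1: 4 = λ·-2, so λ = -2.

-2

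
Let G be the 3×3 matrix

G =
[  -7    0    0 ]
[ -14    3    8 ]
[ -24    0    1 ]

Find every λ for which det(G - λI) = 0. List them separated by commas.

-7, 1, 3

Compute the characteristic polynomial p(lambda) = det(lambda·I - G).
Expanding the 3×3 determinant: p(lambda) = lambda^3 + 3·lambda^2 - 25·lambda + 21.
Since p(3) = 0, lambda = 3 is a root.
Dividing by (lambda - 3) leaves lambda^2 + 6·lambda - 7.
The quadratic factors as (lambda + 7)·(lambda - 1).
Eigenvalues: -7, 1, 3.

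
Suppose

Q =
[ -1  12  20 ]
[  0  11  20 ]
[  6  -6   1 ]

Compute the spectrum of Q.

Set up det(μI - Q) = 0.
Expanding along the first row, p(μ) = μ^3 - 11μ^2 - μ + 11.
Since p(1) = 0, μ = 1 is a root.
Factor out (μ - 1): p(μ) = (μ - 1)·(μ^2 - 10μ - 11).
The quadratic factors as (μ + 1)·(μ - 11).
Eigenvalues: -1, 1, 11.

-1, 1, 11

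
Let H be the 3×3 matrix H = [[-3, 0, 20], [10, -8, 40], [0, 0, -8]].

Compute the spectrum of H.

The characteristic polynomial is p(r) = det(rI - H).
Expanding the 3×3 determinant: p(r) = r^3 + 19r^2 + 112r + 192.
Try r = -8: p(-8) = 0, so -8 is a root.
Factor out (r + 8): p(r) = (r + 8)·(r^2 + 11r + 24).
The quadratic factors as (r + 8)·(r + 3).
Eigenvalues: -8, -8, -3.

-8, -8, -3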